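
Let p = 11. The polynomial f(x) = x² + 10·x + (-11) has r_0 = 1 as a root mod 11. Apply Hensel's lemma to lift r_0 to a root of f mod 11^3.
r_2 = 1 (mod 1331)

Hensel: r_{i+1} = r_i − f(r_i)·(f′(r_i))^{-1} mod 11^{i+2}, f′(x) = 2x + 10. Iterate:
  r_0 = 1 (mod 11)
  r_1 = 1 (mod 121)
  r_2 = 1 (mod 1331)
Final: r = 1 satisfies f(r) ≡ 0 mod 11^3.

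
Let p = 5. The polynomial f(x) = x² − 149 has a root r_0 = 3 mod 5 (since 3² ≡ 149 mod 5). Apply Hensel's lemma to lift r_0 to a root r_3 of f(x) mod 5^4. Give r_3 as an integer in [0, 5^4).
r_3 = 343 (mod 625)

Hensel's recurrence: r_{i+1} = r_i − f(r_i)·(f′(r_i))^{-1} mod 5^{i+2}, with f′(x) = 2x. Iterate:
  r_0 = 3 (mod 5)
  r_1 = 18 (mod 25)
  r_2 = 93 (mod 125)
  r_3 = 343 (mod 625)
Final: r_3 = 343, and one checks f(r_3) ≡ 0 mod 5^4.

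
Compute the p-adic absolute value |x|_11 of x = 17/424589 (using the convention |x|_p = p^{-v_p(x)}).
|17/424589|_11 = 14641

Step 1 — compute v_11(x) by factoring powers of 11 out of the numerator and denominator: v_11(17/424589) = -4. Step 2 — apply |x|_p = p^{-v_p(x)} = 11^{4} = 14641.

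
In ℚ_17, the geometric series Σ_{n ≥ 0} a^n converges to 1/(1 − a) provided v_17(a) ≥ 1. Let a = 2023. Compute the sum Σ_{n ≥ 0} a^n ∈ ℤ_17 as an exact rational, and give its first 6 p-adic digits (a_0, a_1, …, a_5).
Σ a^n = 1/(1 − a) = -1/2022;  first 6 digits = (1, 0, 7, 0, 15, 2)

v_17(a) = 2 ≥ 1, so the series converges in ℤ_17 to 1/(1 − a) = 1/(1 − 2023) = -1/2022. Expand this rational in ℤ_17: compute digits iteratively via d_i = x_i mod 17, x_{i+1} = (x_i − d_i)/17. The first 6 digits are (1, 0, 7, 0, 15, 2).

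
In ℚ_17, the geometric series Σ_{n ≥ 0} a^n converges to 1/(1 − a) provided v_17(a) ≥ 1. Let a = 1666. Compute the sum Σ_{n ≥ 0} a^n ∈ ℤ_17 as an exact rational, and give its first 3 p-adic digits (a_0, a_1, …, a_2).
Σ a^n = 1/(1 − a) = -1/1665;  first 3 digits = (1, 13, 4)

v_17(a) = 1 ≥ 1, so the series converges in ℤ_17 to 1/(1 − a) = 1/(1 − 1666) = -1/1665. Expand this rational in ℤ_17: compute digits iteratively via d_i = x_i mod 17, x_{i+1} = (x_i − d_i)/17. The first 3 digits are (1, 13, 4).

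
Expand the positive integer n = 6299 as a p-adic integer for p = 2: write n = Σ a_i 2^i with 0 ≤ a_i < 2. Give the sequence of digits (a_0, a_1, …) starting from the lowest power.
(a_0, a_1, …) = (1, 1, 0, 1, 1, 0, 0, 1, 0, 0, 0, 1, 1)

Repeated division by 2 gives the digits low-to-high: 6299 = 1 + 1·2^1 + 1·2^3 + 1·2^4 + 1·2^7 + 1·2^11 + 1·2^12. Digit sequence: (1, 1, 0, 1, 1, 0, 0, 1, 0, 0, 0, 1, 1).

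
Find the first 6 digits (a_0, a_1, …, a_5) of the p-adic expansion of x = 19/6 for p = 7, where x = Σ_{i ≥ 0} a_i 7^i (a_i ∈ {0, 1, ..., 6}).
(a_0, …, a_5) = (2, 6, 5, 5, 5, 5)

v_7(19/6) = 0 (numerator and denominator both coprime to 7), so x ∈ ℤ_7^×. Compute digits iteratively via a_i = x_i mod 7, x_{i+1} = (x_i − a_i)/7, with x_0 = x:
  x_0 = 19/6;  a_0 = 2;  x_1 = (x_0 − 2)/7 = 1/6
  x_1 = 1/6;  a_1 = 6;  x_2 = (x_1 − 6)/7 = -5/6
  x_2 = -5/6;  a_2 = 5;  x_3 = (x_2 − 5)/7 = -5/6
  x_3 = -5/6;  a_3 = 5;  x_4 = (x_3 − 5)/7 = -5/6
  x_4 = -5/6;  a_4 = 5;  x_5 = (x_4 − 5)/7 = -5/6
  x_5 = -5/6;  a_5 = 5;  x_6 = (x_5 − 5)/7 = -5/6
Digits: (2, 6, 5, 5, 5, 5).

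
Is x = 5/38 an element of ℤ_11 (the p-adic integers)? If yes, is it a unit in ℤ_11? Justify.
x ∈ ℤ_11^× (unit); v_11(x) = 0

ℤ_11 = {x ∈ ℚ_11 : v_11(x) ≥ 0} and ℤ_11^× = {x ∈ ℤ_11 : v_11(x) = 0}. Here v_11(5/38) = v_11(num) − v_11(den) = 0; compare against these criteria.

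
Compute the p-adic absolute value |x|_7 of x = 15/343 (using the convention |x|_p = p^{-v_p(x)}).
|15/343|_7 = 343

Step 1 — compute v_7(x) by factoring powers of 7 out of the numerator and denominator: v_7(15/343) = -3. Step 2 — apply |x|_p = p^{-v_p(x)} = 7^{3} = 343.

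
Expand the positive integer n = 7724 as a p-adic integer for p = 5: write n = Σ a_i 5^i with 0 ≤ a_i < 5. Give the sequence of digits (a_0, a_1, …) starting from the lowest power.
(a_0, a_1, …) = (4, 4, 3, 1, 2, 2)

Repeated division by 5 gives the digits low-to-high: 7724 = 4 + 4·5^1 + 3·5^2 + 1·5^3 + 2·5^4 + 2·5^5. Digit sequence: (4, 4, 3, 1, 2, 2).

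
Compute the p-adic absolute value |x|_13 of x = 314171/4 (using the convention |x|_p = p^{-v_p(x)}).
|314171/4|_13 = 1/28561

Step 1 — compute v_13(x) by factoring powers of 13 out of the numerator and denominator: v_13(314171/4) = 4. Step 2 — apply |x|_p = p^{-v_p(x)} = 13^{-4} = 1/28561.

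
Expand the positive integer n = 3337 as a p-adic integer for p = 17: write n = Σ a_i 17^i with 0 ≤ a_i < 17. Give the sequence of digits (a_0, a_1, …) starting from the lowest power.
(a_0, a_1, …) = (5, 9, 11)

Repeated division by 17 gives the digits low-to-high: 3337 = 5 + 9·17^1 + 11·17^2. Digit sequence: (5, 9, 11).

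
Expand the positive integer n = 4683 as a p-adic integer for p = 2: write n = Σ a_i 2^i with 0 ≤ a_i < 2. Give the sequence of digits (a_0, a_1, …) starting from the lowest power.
(a_0, a_1, …) = (1, 1, 0, 1, 0, 0, 1, 0, 0, 1, 0, 0, 1)

Repeated division by 2 gives the digits low-to-high: 4683 = 1 + 1·2^1 + 1·2^3 + 1·2^6 + 1·2^9 + 1·2^12. Digit sequence: (1, 1, 0, 1, 0, 0, 1, 0, 0, 1, 0, 0, 1).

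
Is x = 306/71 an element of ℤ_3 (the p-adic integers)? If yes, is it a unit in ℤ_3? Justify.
x ∈ ℤ_3 but not a unit; v_3(x) = 2 > 0

ℤ_3 = {x ∈ ℚ_3 : v_3(x) ≥ 0} and ℤ_3^× = {x ∈ ℤ_3 : v_3(x) = 0}. Here v_3(306/71) = v_3(num) − v_3(den) = 2; compare against these criteria.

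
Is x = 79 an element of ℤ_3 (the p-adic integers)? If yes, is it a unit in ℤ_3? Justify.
x ∈ ℤ_3^× (unit); v_3(x) = 0

ℤ_3 = {x ∈ ℚ_3 : v_3(x) ≥ 0} and ℤ_3^× = {x ∈ ℤ_3 : v_3(x) = 0}. Here v_3(79) = v_3(num) − v_3(den) = 0; compare against these criteria.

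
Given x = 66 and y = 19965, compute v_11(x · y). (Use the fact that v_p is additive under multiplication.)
v_11(1317690) = 4

v_p(x) = 1 (factor: 66 = 11^1 · 6); v_p(y) = 3 (factor: 19965 = 11^3 · 15). Additivity: v_p(xy) = v_p(x) + v_p(y) = 1 + 3 = 4. (Direct check: xy = 1317690 = 11^4 · (90).)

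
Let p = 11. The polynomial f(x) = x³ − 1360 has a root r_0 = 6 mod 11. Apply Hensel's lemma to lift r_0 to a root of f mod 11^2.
r_1 = 39 (mod 121)

Hensel: r_{i+1} = r_i − f(r_i)/f′(r_i) mod 11^{i+2}, where f′(x) = 3x². Iterate:
  r_0 = 6 (mod 11)
  r_1 = 39 (mod 121)
Final: r = 39 with f(r) ≡ 0 mod 11^2.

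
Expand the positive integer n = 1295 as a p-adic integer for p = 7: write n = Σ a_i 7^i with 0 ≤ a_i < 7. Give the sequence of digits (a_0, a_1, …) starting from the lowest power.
(a_0, a_1, …) = (0, 3, 5, 3)

Repeated division by 7 gives the digits low-to-high: 1295 = 3·7^1 + 5·7^2 + 3·7^3. Digit sequence: (0, 3, 5, 3).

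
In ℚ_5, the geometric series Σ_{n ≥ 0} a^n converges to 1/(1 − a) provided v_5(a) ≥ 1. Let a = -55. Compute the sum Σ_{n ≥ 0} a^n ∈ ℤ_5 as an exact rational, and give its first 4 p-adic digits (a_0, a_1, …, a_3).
Σ a^n = 1/(1 − a) = 1/56;  first 4 digits = (1, 4, 3, 2)

v_5(a) = 1 ≥ 1, so the series converges in ℤ_5 to 1/(1 − a) = 1/(1 − (-55)) = 1/56. Expand this rational in ℤ_5: compute digits iteratively via d_i = x_i mod 5, x_{i+1} = (x_i − d_i)/5. The first 4 digits are (1, 4, 3, 2).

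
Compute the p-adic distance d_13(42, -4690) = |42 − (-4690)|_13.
d_13(42, -4690) = 1/169

Step 1 — x − y = 42 − (-4690) = 4732. Step 2 — v_13(4732) = 2 (factor: 4732 = (13^2 · 28); the sign does not affect v_p). Step 3 — |x − y|_13 = 13^{-2} = 1/169.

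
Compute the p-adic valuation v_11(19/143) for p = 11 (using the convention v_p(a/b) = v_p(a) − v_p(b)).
v_11(19/143) = -1

Factor powers of 11 from the numerator and denominator of the reduced fraction: 19 = 11^0 · 19 and 143 = 11^1 · 13. Apply v_p(a/b) = v_p(a) − v_p(b): v_11(19/143) = 0 − 1 = -1.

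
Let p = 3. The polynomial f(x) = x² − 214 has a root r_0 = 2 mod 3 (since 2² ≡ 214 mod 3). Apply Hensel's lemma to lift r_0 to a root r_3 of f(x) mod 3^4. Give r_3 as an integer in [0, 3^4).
r_3 = 32 (mod 81)

Hensel's recurrence: r_{i+1} = r_i − f(r_i)·(f′(r_i))^{-1} mod 3^{i+2}, with f′(x) = 2x. Iterate:
  r_0 = 2 (mod 3)
  r_1 = 5 (mod 9)
  r_2 = 5 (mod 27)
  r_3 = 32 (mod 81)
Final: r_3 = 32, and one checks f(r_3) ≡ 0 mod 3^4.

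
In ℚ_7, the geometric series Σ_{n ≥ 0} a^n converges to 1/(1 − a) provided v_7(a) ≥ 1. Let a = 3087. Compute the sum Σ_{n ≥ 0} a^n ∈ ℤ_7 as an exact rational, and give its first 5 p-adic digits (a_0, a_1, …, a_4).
Σ a^n = 1/(1 − a) = -1/3086;  first 5 digits = (1, 0, 0, 2, 1)

v_7(a) = 3 ≥ 1, so the series converges in ℤ_7 to 1/(1 − a) = 1/(1 − 3087) = -1/3086. Expand this rational in ℤ_7: compute digits iteratively via d_i = x_i mod 7, x_{i+1} = (x_i − d_i)/7. The first 5 digits are (1, 0, 0, 2, 1).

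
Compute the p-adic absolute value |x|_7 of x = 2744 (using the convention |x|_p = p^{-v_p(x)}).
|2744|_7 = 1/343

Step 1 — compute v_7(x) by factoring powers of 7 out of the numerator and denominator: v_7(2744) = 3. Step 2 — apply |x|_p = p^{-v_p(x)} = 7^{-3} = 1/343.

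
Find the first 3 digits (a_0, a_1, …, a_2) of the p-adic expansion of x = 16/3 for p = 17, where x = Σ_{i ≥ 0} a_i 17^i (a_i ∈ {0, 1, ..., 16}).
(a_0, …, a_2) = (11, 11, 5)

v_17(16/3) = 0 (numerator and denominator both coprime to 17), so x ∈ ℤ_17^×. Compute digits iteratively via a_i = x_i mod 17, x_{i+1} = (x_i − a_i)/17, with x_0 = x:
  x_0 = 16/3;  a_0 = 11;  x_1 = (x_0 − 11)/17 = -1/3
  x_1 = -1/3;  a_1 = 11;  x_2 = (x_1 − 11)/17 = -2/3
  x_2 = -2/3;  a_2 = 5;  x_3 = (x_2 − 5)/17 = -1/3
Digits: (11, 11, 5).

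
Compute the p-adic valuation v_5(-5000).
v_5(-5000) = 4

v_5(n) is the largest exponent k such that 5^k divides n. Factor out: -5000 = -5^4 · 8. (Sign doesn't affect v_p.) So v_5(-5000) = 4.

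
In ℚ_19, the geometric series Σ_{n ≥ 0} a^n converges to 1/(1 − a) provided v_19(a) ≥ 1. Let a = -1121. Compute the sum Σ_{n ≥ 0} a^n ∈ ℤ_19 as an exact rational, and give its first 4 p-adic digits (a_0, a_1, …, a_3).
Σ a^n = 1/(1 − a) = 1/1122;  first 4 digits = (1, 17, 0, 4)

v_19(a) = 1 ≥ 1, so the series converges in ℤ_19 to 1/(1 − a) = 1/(1 − (-1121)) = 1/1122. Expand this rational in ℤ_19: compute digits iteratively via d_i = x_i mod 19, x_{i+1} = (x_i − d_i)/19. The first 4 digits are (1, 17, 0, 4).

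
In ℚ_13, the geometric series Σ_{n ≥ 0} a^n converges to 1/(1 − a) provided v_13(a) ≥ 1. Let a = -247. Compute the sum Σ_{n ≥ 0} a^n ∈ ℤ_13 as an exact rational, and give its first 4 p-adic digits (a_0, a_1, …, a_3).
Σ a^n = 1/(1 − a) = 1/248;  first 4 digits = (1, 7, 8, 6)

v_13(a) = 1 ≥ 1, so the series converges in ℤ_13 to 1/(1 − a) = 1/(1 − (-247)) = 1/248. Expand this rational in ℤ_13: compute digits iteratively via d_i = x_i mod 13, x_{i+1} = (x_i − d_i)/13. The first 4 digits are (1, 7, 8, 6).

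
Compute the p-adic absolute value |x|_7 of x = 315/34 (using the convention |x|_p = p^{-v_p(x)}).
|315/34|_7 = 1/7

Step 1 — compute v_7(x) by factoring powers of 7 out of the numerator and denominator: v_7(315/34) = 1. Step 2 — apply |x|_p = p^{-v_p(x)} = 7^{-1} = 1/7.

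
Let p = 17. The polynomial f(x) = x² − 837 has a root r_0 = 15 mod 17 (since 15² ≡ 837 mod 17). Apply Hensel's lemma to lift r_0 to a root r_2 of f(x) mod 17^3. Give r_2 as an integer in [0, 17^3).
r_2 = 729 (mod 4913)

Hensel's recurrence: r_{i+1} = r_i − f(r_i)·(f′(r_i))^{-1} mod 17^{i+2}, with f′(x) = 2x. Iterate:
  r_0 = 15 (mod 17)
  r_1 = 151 (mod 289)
  r_2 = 729 (mod 4913)
Final: r_2 = 729, and one checks f(r_2) ≡ 0 mod 17^3.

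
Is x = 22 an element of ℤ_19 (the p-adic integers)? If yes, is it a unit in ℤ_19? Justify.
x ∈ ℤ_19^× (unit); v_19(x) = 0

ℤ_19 = {x ∈ ℚ_19 : v_19(x) ≥ 0} and ℤ_19^× = {x ∈ ℤ_19 : v_19(x) = 0}. Here v_19(22) = v_19(num) − v_19(den) = 0; compare against these criteria.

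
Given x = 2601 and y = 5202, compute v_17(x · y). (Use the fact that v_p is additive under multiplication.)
v_17(13530402) = 4

v_p(x) = 2 (factor: 2601 = 17^2 · 9); v_p(y) = 2 (factor: 5202 = 17^2 · 18). Additivity: v_p(xy) = v_p(x) + v_p(y) = 2 + 2 = 4. (Direct check: xy = 13530402 = 17^4 · (162).)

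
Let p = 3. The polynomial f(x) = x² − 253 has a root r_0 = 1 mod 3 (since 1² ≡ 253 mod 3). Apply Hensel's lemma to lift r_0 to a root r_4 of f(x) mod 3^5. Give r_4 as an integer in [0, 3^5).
r_4 = 208 (mod 243)

Hensel's recurrence: r_{i+1} = r_i − f(r_i)·(f′(r_i))^{-1} mod 3^{i+2}, with f′(x) = 2x. Iterate:
  r_0 = 1 (mod 3)
  r_1 = 1 (mod 9)
  r_2 = 19 (mod 27)
  r_3 = 46 (mod 81)
  r_4 = 208 (mod 243)
Final: r_4 = 208, and one checks f(r_4) ≡ 0 mod 3^5.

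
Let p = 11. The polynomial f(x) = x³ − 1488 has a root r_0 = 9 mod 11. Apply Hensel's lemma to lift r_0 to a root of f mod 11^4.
r_3 = 5971 (mod 14641)

Hensel: r_{i+1} = r_i − f(r_i)/f′(r_i) mod 11^{i+2}, where f′(x) = 3x². Iterate:
  r_0 = 9 (mod 11)
  r_1 = 42 (mod 121)
  r_2 = 647 (mod 1331)
  r_3 = 5971 (mod 14641)
Final: r = 5971 with f(r) ≡ 0 mod 11^4.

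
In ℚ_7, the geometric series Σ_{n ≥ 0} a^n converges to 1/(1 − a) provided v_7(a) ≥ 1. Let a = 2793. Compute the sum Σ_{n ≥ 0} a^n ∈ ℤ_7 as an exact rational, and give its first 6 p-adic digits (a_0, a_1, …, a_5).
Σ a^n = 1/(1 − a) = -1/2792;  first 6 digits = (1, 0, 1, 1, 2, 2)

v_7(a) = 2 ≥ 1, so the series converges in ℤ_7 to 1/(1 − a) = 1/(1 − 2793) = -1/2792. Expand this rational in ℤ_7: compute digits iteratively via d_i = x_i mod 7, x_{i+1} = (x_i − d_i)/7. The first 6 digits are (1, 0, 1, 1, 2, 2).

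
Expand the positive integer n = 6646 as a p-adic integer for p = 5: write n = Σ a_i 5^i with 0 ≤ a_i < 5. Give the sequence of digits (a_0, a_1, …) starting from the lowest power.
(a_0, a_1, …) = (1, 4, 0, 3, 0, 2)

Repeated division by 5 gives the digits low-to-high: 6646 = 1 + 4·5^1 + 3·5^3 + 2·5^5. Digit sequence: (1, 4, 0, 3, 0, 2).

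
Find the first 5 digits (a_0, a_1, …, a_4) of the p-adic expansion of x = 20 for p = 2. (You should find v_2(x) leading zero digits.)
(a_0, …, a_4) = (0, 0, 1, 0, 1)

v_2(20) = 2, so a_0 = ... = a_1 = 0. Factor out: x = 2^2 · u with u = 5 a unit in ℤ_2. Expand u iteratively via a_{v+i} = u_i mod 2, u_{i+1} = (u_i − a_{v+i})/2:
  u_0 = 5;  a_2 = 1;  u_1 = (u_0 − 1)/2 = 2
  u_1 = 2;  a_3 = 0;  u_2 = (u_1 − 0)/2 = 1
  u_2 = 1;  a_4 = 1;  u_3 = (u_2 − 1)/2 = 0
Digits: (0, 0, 1, 0, 1).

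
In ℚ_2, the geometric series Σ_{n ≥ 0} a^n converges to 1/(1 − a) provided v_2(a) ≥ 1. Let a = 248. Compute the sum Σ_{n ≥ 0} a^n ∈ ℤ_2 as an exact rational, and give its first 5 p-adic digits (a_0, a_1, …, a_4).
Σ a^n = 1/(1 − a) = -1/247;  first 5 digits = (1, 0, 0, 1, 1)

v_2(a) = 3 ≥ 1, so the series converges in ℤ_2 to 1/(1 − a) = 1/(1 − 248) = -1/247. Expand this rational in ℤ_2: compute digits iteratively via d_i = x_i mod 2, x_{i+1} = (x_i − d_i)/2. The first 5 digits are (1, 0, 0, 1, 1).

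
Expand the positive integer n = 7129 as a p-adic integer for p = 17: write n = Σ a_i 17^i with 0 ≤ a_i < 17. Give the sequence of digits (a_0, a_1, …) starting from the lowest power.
(a_0, a_1, …) = (6, 11, 7, 1)

Repeated division by 17 gives the digits low-to-high: 7129 = 6 + 11·17^1 + 7·17^2 + 1·17^3. Digit sequence: (6, 11, 7, 1).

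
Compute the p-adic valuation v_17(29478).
v_17(29478) = 3

v_17(n) is the largest exponent k such that 17^k divides n. Factor out: 29478 = 17^3 · 6. (Sign doesn't affect v_p.) So v_17(29478) = 3.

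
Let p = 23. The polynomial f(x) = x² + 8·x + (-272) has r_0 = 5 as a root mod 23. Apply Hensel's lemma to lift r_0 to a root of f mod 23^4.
r_3 = 87037 (mod 279841)

Hensel: r_{i+1} = r_i − f(r_i)·(f′(r_i))^{-1} mod 23^{i+2}, f′(x) = 2x + 8. Iterate:
  r_0 = 5 (mod 23)
  r_1 = 281 (mod 529)
  r_2 = 1868 (mod 12167)
  r_3 = 87037 (mod 279841)
Final: r = 87037 satisfies f(r) ≡ 0 mod 23^4.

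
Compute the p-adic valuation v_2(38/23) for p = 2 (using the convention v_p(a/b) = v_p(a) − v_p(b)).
v_2(38/23) = 1

Factor powers of 2 from the numerator and denominator of the reduced fraction: 38 = 2^1 · 19 and 23 = 2^0 · 23. Apply v_p(a/b) = v_p(a) − v_p(b): v_2(38/23) = 1 − 0 = 1.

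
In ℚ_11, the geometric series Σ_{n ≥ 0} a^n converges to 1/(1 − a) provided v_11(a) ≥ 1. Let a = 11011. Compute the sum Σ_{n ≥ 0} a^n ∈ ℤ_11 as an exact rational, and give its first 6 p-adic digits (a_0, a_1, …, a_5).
Σ a^n = 1/(1 − a) = -1/11010;  first 6 digits = (1, 0, 3, 8, 9, 4)

v_11(a) = 2 ≥ 1, so the series converges in ℤ_11 to 1/(1 − a) = 1/(1 − 11011) = -1/11010. Expand this rational in ℤ_11: compute digits iteratively via d_i = x_i mod 11, x_{i+1} = (x_i − d_i)/11. The first 6 digits are (1, 0, 3, 8, 9, 4).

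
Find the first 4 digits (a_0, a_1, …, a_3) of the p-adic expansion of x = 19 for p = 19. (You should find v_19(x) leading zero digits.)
(a_0, …, a_3) = (0, 1, 0, 0)

v_19(19) = 1, so a_0 = ... = a_0 = 0. Factor out: x = 19^1 · u with u = 1 a unit in ℤ_19. Expand u iteratively via a_{v+i} = u_i mod 19, u_{i+1} = (u_i − a_{v+i})/19:
  u_0 = 1;  a_1 = 1;  u_1 = (u_0 − 1)/19 = 0
  u_1 = 0;  a_2 = 0;  u_2 = (u_1 − 0)/19 = 0
  u_2 = 0;  a_3 = 0;  u_3 = (u_2 − 0)/19 = 0
Digits: (0, 1, 0, 0).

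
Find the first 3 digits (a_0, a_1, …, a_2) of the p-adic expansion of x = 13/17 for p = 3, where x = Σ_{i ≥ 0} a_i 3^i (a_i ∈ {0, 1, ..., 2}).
(a_0, …, a_2) = (2, 1, 2)

v_3(13/17) = 0 (numerator and denominator both coprime to 3), so x ∈ ℤ_3^×. Compute digits iteratively via a_i = x_i mod 3, x_{i+1} = (x_i − a_i)/3, with x_0 = x:
  x_0 = 13/17;  a_0 = 2;  x_1 = (x_0 − 2)/3 = -7/17
  x_1 = -7/17;  a_1 = 1;  x_2 = (x_1 − 1)/3 = -8/17
  x_2 = -8/17;  a_2 = 2;  x_3 = (x_2 − 2)/3 = -14/17
Digits: (2, 1, 2).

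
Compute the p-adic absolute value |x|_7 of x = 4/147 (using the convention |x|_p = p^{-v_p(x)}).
|4/147|_7 = 49

Step 1 — compute v_7(x) by factoring powers of 7 out of the numerator and denominator: v_7(4/147) = -2. Step 2 — apply |x|_p = p^{-v_p(x)} = 7^{2} = 49.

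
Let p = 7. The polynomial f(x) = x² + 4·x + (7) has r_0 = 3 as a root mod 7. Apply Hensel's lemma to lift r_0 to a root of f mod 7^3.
r_2 = 304 (mod 343)

Hensel: r_{i+1} = r_i − f(r_i)·(f′(r_i))^{-1} mod 7^{i+2}, f′(x) = 2x + 4. Iterate:
  r_0 = 3 (mod 7)
  r_1 = 10 (mod 49)
  r_2 = 304 (mod 343)
Final: r = 304 satisfies f(r) ≡ 0 mod 7^3.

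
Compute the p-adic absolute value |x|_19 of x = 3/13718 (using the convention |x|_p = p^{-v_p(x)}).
|3/13718|_19 = 6859

Step 1 — compute v_19(x) by factoring powers of 19 out of the numerator and denominator: v_19(3/13718) = -3. Step 2 — apply |x|_p = p^{-v_p(x)} = 19^{3} = 6859.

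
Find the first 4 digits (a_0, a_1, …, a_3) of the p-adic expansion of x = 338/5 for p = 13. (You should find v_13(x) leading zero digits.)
(a_0, …, a_3) = (0, 0, 3, 5)

v_13(338/5) = 2, so a_0 = ... = a_1 = 0. Factor out: x = 13^2 · u with u = 2/5 a unit in ℤ_13. Expand u iteratively via a_{v+i} = u_i mod 13, u_{i+1} = (u_i − a_{v+i})/13:
  u_0 = 2/5;  a_2 = 3;  u_1 = (u_0 − 3)/13 = -1/5
  u_1 = -1/5;  a_3 = 5;  u_2 = (u_1 − 5)/13 = -2/5
Digits: (0, 0, 3, 5).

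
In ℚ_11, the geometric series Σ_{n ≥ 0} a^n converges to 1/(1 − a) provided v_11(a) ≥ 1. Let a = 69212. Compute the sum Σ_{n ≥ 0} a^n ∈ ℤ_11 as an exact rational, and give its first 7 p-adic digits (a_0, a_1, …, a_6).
Σ a^n = 1/(1 − a) = -1/69211;  first 7 digits = (1, 0, 0, 8, 4, 0, 9)

v_11(a) = 3 ≥ 1, so the series converges in ℤ_11 to 1/(1 − a) = 1/(1 − 69212) = -1/69211. Expand this rational in ℤ_11: compute digits iteratively via d_i = x_i mod 11, x_{i+1} = (x_i − d_i)/11. The first 7 digits are (1, 0, 0, 8, 4, 0, 9).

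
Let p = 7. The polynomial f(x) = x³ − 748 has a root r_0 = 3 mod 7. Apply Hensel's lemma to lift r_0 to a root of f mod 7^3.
r_2 = 66 (mod 343)

Hensel: r_{i+1} = r_i − f(r_i)/f′(r_i) mod 7^{i+2}, where f′(x) = 3x². Iterate:
  r_0 = 3 (mod 7)
  r_1 = 17 (mod 49)
  r_2 = 66 (mod 343)
Final: r = 66 with f(r) ≡ 0 mod 7^3.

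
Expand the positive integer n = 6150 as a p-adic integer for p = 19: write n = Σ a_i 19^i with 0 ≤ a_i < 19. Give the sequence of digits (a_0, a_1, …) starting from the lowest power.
(a_0, a_1, …) = (13, 0, 17)

Repeated division by 19 gives the digits low-to-high: 6150 = 13 + 17·19^2. Digit sequence: (13, 0, 17).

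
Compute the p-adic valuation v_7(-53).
v_7(-53) = 0

v_7(n) is the largest exponent k such that 7^k divides n. Factor out: -53 = -7^0 · 53. (Sign doesn't affect v_p.) So v_7(-53) = 0.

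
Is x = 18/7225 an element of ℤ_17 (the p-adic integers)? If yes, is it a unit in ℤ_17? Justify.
x ∉ ℤ_17 (v_17(x) = -2 < 0)

ℤ_17 = {x ∈ ℚ_17 : v_17(x) ≥ 0} and ℤ_17^× = {x ∈ ℤ_17 : v_17(x) = 0}. Here v_17(18/7225) = v_17(num) − v_17(den) = -2; compare against these criteria.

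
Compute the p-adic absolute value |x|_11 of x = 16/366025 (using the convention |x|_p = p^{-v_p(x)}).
|16/366025|_11 = 14641

Step 1 — compute v_11(x) by factoring powers of 11 out of the numerator and denominator: v_11(16/366025) = -4. Step 2 — apply |x|_p = p^{-v_p(x)} = 11^{4} = 14641.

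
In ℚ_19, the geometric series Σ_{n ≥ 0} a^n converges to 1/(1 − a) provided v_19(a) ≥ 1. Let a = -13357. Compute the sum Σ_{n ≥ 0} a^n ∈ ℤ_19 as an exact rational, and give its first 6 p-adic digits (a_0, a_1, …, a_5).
Σ a^n = 1/(1 − a) = 1/13358;  first 6 digits = (1, 0, 1, 17, 0, 15)

v_19(a) = 2 ≥ 1, so the series converges in ℤ_19 to 1/(1 − a) = 1/(1 − (-13357)) = 1/13358. Expand this rational in ℤ_19: compute digits iteratively via d_i = x_i mod 19, x_{i+1} = (x_i − d_i)/19. The first 6 digits are (1, 0, 1, 17, 0, 15).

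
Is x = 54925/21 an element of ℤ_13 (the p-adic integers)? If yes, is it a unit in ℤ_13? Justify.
x ∈ ℤ_13 but not a unit; v_13(x) = 3 > 0

ℤ_13 = {x ∈ ℚ_13 : v_13(x) ≥ 0} and ℤ_13^× = {x ∈ ℤ_13 : v_13(x) = 0}. Here v_13(54925/21) = v_13(num) − v_13(den) = 3; compare against these criteria.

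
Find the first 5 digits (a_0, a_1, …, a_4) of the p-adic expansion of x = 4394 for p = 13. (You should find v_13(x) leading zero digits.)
(a_0, …, a_4) = (0, 0, 0, 2, 0)

v_13(4394) = 3, so a_0 = ... = a_2 = 0. Factor out: x = 13^3 · u with u = 2 a unit in ℤ_13. Expand u iteratively via a_{v+i} = u_i mod 13, u_{i+1} = (u_i − a_{v+i})/13:
  u_0 = 2;  a_3 = 2;  u_1 = (u_0 − 2)/13 = 0
  u_1 = 0;  a_4 = 0;  u_2 = (u_1 − 0)/13 = 0
Digits: (0, 0, 0, 2, 0).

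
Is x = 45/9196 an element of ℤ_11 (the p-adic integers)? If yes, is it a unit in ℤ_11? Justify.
x ∉ ℤ_11 (v_11(x) = -2 < 0)

ℤ_11 = {x ∈ ℚ_11 : v_11(x) ≥ 0} and ℤ_11^× = {x ∈ ℤ_11 : v_11(x) = 0}. Here v_11(45/9196) = v_11(num) − v_11(den) = -2; compare against these criteria.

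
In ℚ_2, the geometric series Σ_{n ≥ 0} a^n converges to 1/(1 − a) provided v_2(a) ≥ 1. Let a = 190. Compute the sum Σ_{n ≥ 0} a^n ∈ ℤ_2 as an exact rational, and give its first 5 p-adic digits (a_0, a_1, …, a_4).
Σ a^n = 1/(1 − a) = -1/189;  first 5 digits = (1, 1, 0, 1, 0)

v_2(a) = 1 ≥ 1, so the series converges in ℤ_2 to 1/(1 − a) = 1/(1 − 190) = -1/189. Expand this rational in ℤ_2: compute digits iteratively via d_i = x_i mod 2, x_{i+1} = (x_i − d_i)/2. The first 5 digits are (1, 1, 0, 1, 0).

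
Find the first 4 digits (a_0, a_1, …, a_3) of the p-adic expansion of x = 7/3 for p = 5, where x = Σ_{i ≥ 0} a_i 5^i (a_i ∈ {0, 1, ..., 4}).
(a_0, …, a_3) = (4, 3, 1, 3)

v_5(7/3) = 0 (numerator and denominator both coprime to 5), so x ∈ ℤ_5^×. Compute digits iteratively via a_i = x_i mod 5, x_{i+1} = (x_i − a_i)/5, with x_0 = x:
  x_0 = 7/3;  a_0 = 4;  x_1 = (x_0 − 4)/5 = -1/3
  x_1 = -1/3;  a_1 = 3;  x_2 = (x_1 − 3)/5 = -2/3
  x_2 = -2/3;  a_2 = 1;  x_3 = (x_2 − 1)/5 = -1/3
  x_3 = -1/3;  a_3 = 3;  x_4 = (x_3 − 3)/5 = -2/3
Digits: (4, 3, 1, 3).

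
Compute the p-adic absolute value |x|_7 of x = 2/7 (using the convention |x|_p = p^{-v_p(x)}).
|2/7|_7 = 7

Step 1 — compute v_7(x) by factoring powers of 7 out of the numerator and denominator: v_7(2/7) = -1. Step 2 — apply |x|_p = p^{-v_p(x)} = 7^{1} = 7.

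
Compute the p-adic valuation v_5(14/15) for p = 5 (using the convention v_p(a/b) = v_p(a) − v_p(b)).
v_5(14/15) = -1

Factor powers of 5 from the numerator and denominator of the reduced fraction: 14 = 5^0 · 14 and 15 = 5^1 · 3. Apply v_p(a/b) = v_p(a) − v_p(b): v_5(14/15) = 0 − 1 = -1.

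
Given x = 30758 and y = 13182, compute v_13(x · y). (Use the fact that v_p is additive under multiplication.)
v_13(405451956) = 6

v_p(x) = 3 (factor: 30758 = 13^3 · 14); v_p(y) = 3 (factor: 13182 = 13^3 · 6). Additivity: v_p(xy) = v_p(x) + v_p(y) = 3 + 3 = 6. (Direct check: xy = 405451956 = 13^6 · (84).)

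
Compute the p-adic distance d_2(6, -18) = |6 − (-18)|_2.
d_2(6, -18) = 1/8

Step 1 — x − y = 6 − (-18) = 24. Step 2 — v_2(24) = 3 (factor: 24 = (2^3 · 3); the sign does not affect v_p). Step 3 — |x − y|_2 = 2^{-3} = 1/8.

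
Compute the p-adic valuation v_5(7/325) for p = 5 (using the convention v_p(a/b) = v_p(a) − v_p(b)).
v_5(7/325) = -2

Factor powers of 5 from the numerator and denominator of the reduced fraction: 7 = 5^0 · 7 and 325 = 5^2 · 13. Apply v_p(a/b) = v_p(a) − v_p(b): v_5(7/325) = 0 − 2 = -2.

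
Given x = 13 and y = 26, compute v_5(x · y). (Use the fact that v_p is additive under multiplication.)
v_5(338) = 0

v_p(x) = 0 (factor: 13 = 5^0 · 13); v_p(y) = 0 (factor: 26 = 5^0 · 26). Additivity: v_p(xy) = v_p(x) + v_p(y) = 0 + 0 = 0. (Direct check: xy = 338 = 5^0 · (338).)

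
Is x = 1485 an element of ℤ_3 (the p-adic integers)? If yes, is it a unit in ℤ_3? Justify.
x ∈ ℤ_3 but not a unit; v_3(x) = 3 > 0

ℤ_3 = {x ∈ ℚ_3 : v_3(x) ≥ 0} and ℤ_3^× = {x ∈ ℤ_3 : v_3(x) = 0}. Here v_3(1485) = v_3(num) − v_3(den) = 3; compare against these criteria.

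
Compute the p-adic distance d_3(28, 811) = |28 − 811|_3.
d_3(28, 811) = 1/27

Step 1 — x − y = 28 − 811 = -783. Step 2 — v_3(-783) = 3 (factor: -783 = −(3^3 · 29); the sign does not affect v_p). Step 3 — |x − y|_3 = 3^{-3} = 1/27.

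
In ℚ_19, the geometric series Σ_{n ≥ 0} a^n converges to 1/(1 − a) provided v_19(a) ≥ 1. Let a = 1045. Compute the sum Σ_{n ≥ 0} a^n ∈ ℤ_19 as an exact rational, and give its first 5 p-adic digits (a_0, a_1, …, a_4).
Σ a^n = 1/(1 − a) = -1/1044;  first 5 digits = (1, 17, 6, 18, 2)

v_19(a) = 1 ≥ 1, so the series converges in ℤ_19 to 1/(1 − a) = 1/(1 − 1045) = -1/1044. Expand this rational in ℤ_19: compute digits iteratively via d_i = x_i mod 19, x_{i+1} = (x_i − d_i)/19. The first 5 digits are (1, 17, 6, 18, 2).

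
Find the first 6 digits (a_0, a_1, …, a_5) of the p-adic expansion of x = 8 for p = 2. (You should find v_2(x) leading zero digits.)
(a_0, …, a_5) = (0, 0, 0, 1, 0, 0)

v_2(8) = 3, so a_0 = ... = a_2 = 0. Factor out: x = 2^3 · u with u = 1 a unit in ℤ_2. Expand u iteratively via a_{v+i} = u_i mod 2, u_{i+1} = (u_i − a_{v+i})/2:
  u_0 = 1;  a_3 = 1;  u_1 = (u_0 − 1)/2 = 0
  u_1 = 0;  a_4 = 0;  u_2 = (u_1 − 0)/2 = 0
  u_2 = 0;  a_5 = 0;  u_3 = (u_2 − 0)/2 = 0
Digits: (0, 0, 0, 1, 0, 0).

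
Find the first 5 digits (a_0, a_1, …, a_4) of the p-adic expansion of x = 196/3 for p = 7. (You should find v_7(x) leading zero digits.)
(a_0, …, a_4) = (0, 0, 6, 4, 4)

v_7(196/3) = 2, so a_0 = ... = a_1 = 0. Factor out: x = 7^2 · u with u = 4/3 a unit in ℤ_7. Expand u iteratively via a_{v+i} = u_i mod 7, u_{i+1} = (u_i − a_{v+i})/7:
  u_0 = 4/3;  a_2 = 6;  u_1 = (u_0 − 6)/7 = -2/3
  u_1 = -2/3;  a_3 = 4;  u_2 = (u_1 − 4)/7 = -2/3
  u_2 = -2/3;  a_4 = 4;  u_3 = (u_2 − 4)/7 = -2/3
Digits: (0, 0, 6, 4, 4).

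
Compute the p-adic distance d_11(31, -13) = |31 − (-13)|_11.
d_11(31, -13) = 1/11

Step 1 — x − y = 31 − (-13) = 44. Step 2 — v_11(44) = 1 (factor: 44 = (11^1 · 4); the sign does not affect v_p). Step 3 — |x − y|_11 = 11^{-1} = 1/11.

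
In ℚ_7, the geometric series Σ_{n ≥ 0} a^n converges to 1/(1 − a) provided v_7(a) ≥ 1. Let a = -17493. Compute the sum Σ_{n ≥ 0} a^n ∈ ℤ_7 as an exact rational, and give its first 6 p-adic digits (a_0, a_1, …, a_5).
Σ a^n = 1/(1 − a) = 1/17494;  first 6 digits = (1, 0, 0, 5, 6, 5)

v_7(a) = 3 ≥ 1, so the series converges in ℤ_7 to 1/(1 − a) = 1/(1 − (-17493)) = 1/17494. Expand this rational in ℤ_7: compute digits iteratively via d_i = x_i mod 7, x_{i+1} = (x_i − d_i)/7. The first 6 digits are (1, 0, 0, 5, 6, 5).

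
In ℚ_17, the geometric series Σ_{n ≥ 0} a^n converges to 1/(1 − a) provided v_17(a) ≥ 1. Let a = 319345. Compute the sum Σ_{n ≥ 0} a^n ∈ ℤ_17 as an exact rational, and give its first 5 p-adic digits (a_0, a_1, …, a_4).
Σ a^n = 1/(1 − a) = -1/319344;  first 5 digits = (1, 0, 0, 14, 3)

v_17(a) = 3 ≥ 1, so the series converges in ℤ_17 to 1/(1 − a) = 1/(1 − 319345) = -1/319344. Expand this rational in ℤ_17: compute digits iteratively via d_i = x_i mod 17, x_{i+1} = (x_i − d_i)/17. The first 5 digits are (1, 0, 0, 14, 3).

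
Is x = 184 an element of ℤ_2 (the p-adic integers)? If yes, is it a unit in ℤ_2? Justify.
x ∈ ℤ_2 but not a unit; v_2(x) = 3 > 0

ℤ_2 = {x ∈ ℚ_2 : v_2(x) ≥ 0} and ℤ_2^× = {x ∈ ℤ_2 : v_2(x) = 0}. Here v_2(184) = v_2(num) − v_2(den) = 3; compare against these criteria.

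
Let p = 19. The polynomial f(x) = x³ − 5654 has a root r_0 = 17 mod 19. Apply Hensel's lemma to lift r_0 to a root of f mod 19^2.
r_1 = 169 (mod 361)

Hensel: r_{i+1} = r_i − f(r_i)/f′(r_i) mod 19^{i+2}, where f′(x) = 3x². Iterate:
  r_0 = 17 (mod 19)
  r_1 = 169 (mod 361)
Final: r = 169 with f(r) ≡ 0 mod 19^2.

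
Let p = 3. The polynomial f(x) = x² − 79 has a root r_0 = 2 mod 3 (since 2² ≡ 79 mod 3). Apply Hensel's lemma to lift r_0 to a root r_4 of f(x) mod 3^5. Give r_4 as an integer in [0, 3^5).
r_4 = 59 (mod 243)

Hensel's recurrence: r_{i+1} = r_i − f(r_i)·(f′(r_i))^{-1} mod 3^{i+2}, with f′(x) = 2x. Iterate:
  r_0 = 2 (mod 3)
  r_1 = 5 (mod 9)
  r_2 = 5 (mod 27)
  r_3 = 59 (mod 81)
  r_4 = 59 (mod 243)
Final: r_4 = 59, and one checks f(r_4) ≡ 0 mod 3^5.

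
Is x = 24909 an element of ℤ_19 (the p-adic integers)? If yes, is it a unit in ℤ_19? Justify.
x ∈ ℤ_19 but not a unit; v_19(x) = 2 > 0

ℤ_19 = {x ∈ ℚ_19 : v_19(x) ≥ 0} and ℤ_19^× = {x ∈ ℤ_19 : v_19(x) = 0}. Here v_19(24909) = v_19(num) − v_19(den) = 2; compare against these criteria.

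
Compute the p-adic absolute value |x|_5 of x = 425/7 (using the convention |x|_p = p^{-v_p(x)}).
|425/7|_5 = 1/25

Step 1 — compute v_5(x) by factoring powers of 5 out of the numerator and denominator: v_5(425/7) = 2. Step 2 — apply |x|_p = p^{-v_p(x)} = 5^{-2} = 1/25.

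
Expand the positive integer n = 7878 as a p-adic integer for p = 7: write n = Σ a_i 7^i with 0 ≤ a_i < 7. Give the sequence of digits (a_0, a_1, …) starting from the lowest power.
(a_0, a_1, …) = (3, 5, 6, 1, 3)

Repeated division by 7 gives the digits low-to-high: 7878 = 3 + 5·7^1 + 6·7^2 + 1·7^3 + 3·7^4. Digit sequence: (3, 5, 6, 1, 3).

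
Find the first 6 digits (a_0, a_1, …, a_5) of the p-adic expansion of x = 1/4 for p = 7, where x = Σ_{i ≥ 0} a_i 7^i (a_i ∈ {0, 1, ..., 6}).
(a_0, …, a_5) = (2, 5, 1, 5, 1, 5)

v_7(1/4) = 0 (numerator and denominator both coprime to 7), so x ∈ ℤ_7^×. Compute digits iteratively via a_i = x_i mod 7, x_{i+1} = (x_i − a_i)/7, with x_0 = x:
  x_0 = 1/4;  a_0 = 2;  x_1 = (x_0 − 2)/7 = -1/4
  x_1 = -1/4;  a_1 = 5;  x_2 = (x_1 − 5)/7 = -3/4
  x_2 = -3/4;  a_2 = 1;  x_3 = (x_2 − 1)/7 = -1/4
  x_3 = -1/4;  a_3 = 5;  x_4 = (x_3 − 5)/7 = -3/4
  x_4 = -3/4;  a_4 = 1;  x_5 = (x_4 − 1)/7 = -1/4
  x_5 = -1/4;  a_5 = 5;  x_6 = (x_5 − 5)/7 = -3/4
Digits: (2, 5, 1, 5, 1, 5).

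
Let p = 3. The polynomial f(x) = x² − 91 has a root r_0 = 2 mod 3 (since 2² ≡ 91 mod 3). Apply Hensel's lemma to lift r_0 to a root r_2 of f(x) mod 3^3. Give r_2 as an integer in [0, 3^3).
r_2 = 8 (mod 27)

Hensel's recurrence: r_{i+1} = r_i − f(r_i)·(f′(r_i))^{-1} mod 3^{i+2}, with f′(x) = 2x. Iterate:
  r_0 = 2 (mod 3)
  r_1 = 8 (mod 9)
  r_2 = 8 (mod 27)
Final: r_2 = 8, and one checks f(r_2) ≡ 0 mod 3^3.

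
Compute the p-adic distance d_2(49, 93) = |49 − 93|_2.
d_2(49, 93) = 1/4

Step 1 — x − y = 49 − 93 = -44. Step 2 — v_2(-44) = 2 (factor: -44 = −(2^2 · 11); the sign does not affect v_p). Step 3 — |x − y|_2 = 2^{-2} = 1/4.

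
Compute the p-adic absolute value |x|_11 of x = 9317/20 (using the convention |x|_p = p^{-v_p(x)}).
|9317/20|_11 = 1/1331

Step 1 — compute v_11(x) by factoring powers of 11 out of the numerator and denominator: v_11(9317/20) = 3. Step 2 — apply |x|_p = p^{-v_p(x)} = 11^{-3} = 1/1331.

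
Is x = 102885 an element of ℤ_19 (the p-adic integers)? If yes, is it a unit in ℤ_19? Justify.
x ∈ ℤ_19 but not a unit; v_19(x) = 3 > 0

ℤ_19 = {x ∈ ℚ_19 : v_19(x) ≥ 0} and ℤ_19^× = {x ∈ ℤ_19 : v_19(x) = 0}. Here v_19(102885) = v_19(num) − v_19(den) = 3; compare against these criteria.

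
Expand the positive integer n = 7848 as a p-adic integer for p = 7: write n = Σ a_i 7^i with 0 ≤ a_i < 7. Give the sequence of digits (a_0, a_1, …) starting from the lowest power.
(a_0, a_1, …) = (1, 1, 6, 1, 3)

Repeated division by 7 gives the digits low-to-high: 7848 = 1 + 1·7^1 + 6·7^2 + 1·7^3 + 3·7^4. Digit sequence: (1, 1, 6, 1, 3).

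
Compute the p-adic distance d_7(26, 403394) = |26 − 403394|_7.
d_7(26, 403394) = 1/16807

Step 1 — x − y = 26 − 403394 = -403368. Step 2 — v_7(-403368) = 5 (factor: -403368 = −(7^5 · 24); the sign does not affect v_p). Step 3 — |x − y|_7 = 7^{-5} = 1/16807.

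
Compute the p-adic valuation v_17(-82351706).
v_17(-82351706) = 5

v_17(n) is the largest exponent k such that 17^k divides n. Factor out: -82351706 = -17^5 · 58. (Sign doesn't affect v_p.) So v_17(-82351706) = 5.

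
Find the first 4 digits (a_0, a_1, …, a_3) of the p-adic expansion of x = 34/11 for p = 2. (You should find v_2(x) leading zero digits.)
(a_0, …, a_3) = (0, 1, 1, 0)

v_2(34/11) = 1, so a_0 = ... = a_0 = 0. Factor out: x = 2^1 · u with u = 17/11 a unit in ℤ_2. Expand u iteratively via a_{v+i} = u_i mod 2, u_{i+1} = (u_i − a_{v+i})/2:
  u_0 = 17/11;  a_1 = 1;  u_1 = (u_0 − 1)/2 = 3/11
  u_1 = 3/11;  a_2 = 1;  u_2 = (u_1 − 1)/2 = -4/11
  u_2 = -4/11;  a_3 = 0;  u_3 = (u_2 − 0)/2 = -2/11
Digits: (0, 1, 1, 0).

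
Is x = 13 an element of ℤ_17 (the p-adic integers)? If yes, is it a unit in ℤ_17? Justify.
x ∈ ℤ_17^× (unit); v_17(x) = 0

ℤ_17 = {x ∈ ℚ_17 : v_17(x) ≥ 0} and ℤ_17^× = {x ∈ ℤ_17 : v_17(x) = 0}. Here v_17(13) = v_17(num) − v_17(den) = 0; compare against these criteria.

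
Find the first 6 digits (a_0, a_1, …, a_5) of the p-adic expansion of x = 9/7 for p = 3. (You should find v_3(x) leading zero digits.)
(a_0, …, a_5) = (0, 0, 1, 1, 0, 2)

v_3(9/7) = 2, so a_0 = ... = a_1 = 0. Factor out: x = 3^2 · u with u = 1/7 a unit in ℤ_3. Expand u iteratively via a_{v+i} = u_i mod 3, u_{i+1} = (u_i − a_{v+i})/3:
  u_0 = 1/7;  a_2 = 1;  u_1 = (u_0 − 1)/3 = -2/7
  u_1 = -2/7;  a_3 = 1;  u_2 = (u_1 − 1)/3 = -3/7
  u_2 = -3/7;  a_4 = 0;  u_3 = (u_2 − 0)/3 = -1/7
  u_3 = -1/7;  a_5 = 2;  u_4 = (u_3 − 2)/3 = -5/7
Digits: (0, 0, 1, 1, 0, 2).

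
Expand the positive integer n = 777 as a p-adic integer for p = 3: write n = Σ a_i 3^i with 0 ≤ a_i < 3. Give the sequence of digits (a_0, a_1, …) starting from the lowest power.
(a_0, a_1, …) = (0, 1, 2, 1, 0, 0, 1)

Repeated division by 3 gives the digits low-to-high: 777 = 1·3^1 + 2·3^2 + 1·3^3 + 1·3^6. Digit sequence: (0, 1, 2, 1, 0, 0, 1).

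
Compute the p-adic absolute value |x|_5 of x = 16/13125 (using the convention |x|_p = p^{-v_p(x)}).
|16/13125|_5 = 625

Step 1 — compute v_5(x) by factoring powers of 5 out of the numerator and denominator: v_5(16/13125) = -4. Step 2 — apply |x|_p = p^{-v_p(x)} = 5^{4} = 625.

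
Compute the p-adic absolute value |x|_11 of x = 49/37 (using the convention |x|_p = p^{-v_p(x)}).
|49/37|_11 = 1

Step 1 — compute v_11(x) by factoring powers of 11 out of the numerator and denominator: v_11(49/37) = 0. Step 2 — apply |x|_p = p^{-v_p(x)} = 11^{0} = 1.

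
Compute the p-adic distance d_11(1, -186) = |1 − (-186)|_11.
d_11(1, -186) = 1/11

Step 1 — x − y = 1 − (-186) = 187. Step 2 — v_11(187) = 1 (factor: 187 = (11^1 · 17); the sign does not affect v_p). Step 3 — |x − y|_11 = 11^{-1} = 1/11.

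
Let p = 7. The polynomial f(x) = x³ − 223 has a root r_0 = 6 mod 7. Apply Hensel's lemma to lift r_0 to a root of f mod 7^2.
r_1 = 41 (mod 49)

Hensel: r_{i+1} = r_i − f(r_i)/f′(r_i) mod 7^{i+2}, where f′(x) = 3x². Iterate:
  r_0 = 6 (mod 7)
  r_1 = 41 (mod 49)
Final: r = 41 with f(r) ≡ 0 mod 7^2.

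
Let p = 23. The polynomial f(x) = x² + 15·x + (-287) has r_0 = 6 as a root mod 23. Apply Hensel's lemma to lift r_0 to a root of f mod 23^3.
r_2 = 1501 (mod 12167)

Hensel: r_{i+1} = r_i − f(r_i)·(f′(r_i))^{-1} mod 23^{i+2}, f′(x) = 2x + 15. Iterate:
  r_0 = 6 (mod 23)
  r_1 = 443 (mod 529)
  r_2 = 1501 (mod 12167)
Final: r = 1501 satisfies f(r) ≡ 0 mod 23^3.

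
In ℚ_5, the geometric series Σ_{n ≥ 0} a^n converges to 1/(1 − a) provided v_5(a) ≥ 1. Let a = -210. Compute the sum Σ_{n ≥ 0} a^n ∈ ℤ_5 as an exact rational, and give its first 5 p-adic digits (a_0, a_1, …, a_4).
Σ a^n = 1/(1 − a) = 1/211;  first 5 digits = (1, 3, 0, 3, 3)

v_5(a) = 1 ≥ 1, so the series converges in ℤ_5 to 1/(1 − a) = 1/(1 − (-210)) = 1/211. Expand this rational in ℤ_5: compute digits iteratively via d_i = x_i mod 5, x_{i+1} = (x_i − d_i)/5. The first 5 digits are (1, 3, 0, 3, 3).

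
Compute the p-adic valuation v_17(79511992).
v_17(79511992) = 5

v_17(n) is the largest exponent k such that 17^k divides n. Factor out: 79511992 = 17^5 · 56. (Sign doesn't affect v_p.) So v_17(79511992) = 5.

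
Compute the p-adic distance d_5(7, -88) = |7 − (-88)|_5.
d_5(7, -88) = 1/5

Step 1 — x − y = 7 − (-88) = 95. Step 2 — v_5(95) = 1 (factor: 95 = (5^1 · 19); the sign does not affect v_p). Step 3 — |x − y|_5 = 5^{-1} = 1/5.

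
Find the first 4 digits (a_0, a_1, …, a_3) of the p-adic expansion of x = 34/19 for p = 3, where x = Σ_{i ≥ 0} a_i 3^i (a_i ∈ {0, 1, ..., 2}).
(a_0, …, a_3) = (1, 2, 1, 2)

v_3(34/19) = 0 (numerator and denominator both coprime to 3), so x ∈ ℤ_3^×. Compute digits iteratively via a_i = x_i mod 3, x_{i+1} = (x_i − a_i)/3, with x_0 = x:
  x_0 = 34/19;  a_0 = 1;  x_1 = (x_0 − 1)/3 = 5/19
  x_1 = 5/19;  a_1 = 2;  x_2 = (x_1 − 2)/3 = -11/19
  x_2 = -11/19;  a_2 = 1;  x_3 = (x_2 − 1)/3 = -10/19
  x_3 = -10/19;  a_3 = 2;  x_4 = (x_3 − 2)/3 = -16/19
Digits: (1, 2, 1, 2).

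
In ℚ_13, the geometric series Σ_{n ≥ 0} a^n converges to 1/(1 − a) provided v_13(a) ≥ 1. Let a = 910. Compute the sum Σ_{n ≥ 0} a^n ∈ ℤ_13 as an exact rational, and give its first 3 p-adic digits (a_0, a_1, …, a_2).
Σ a^n = 1/(1 − a) = -1/909;  first 3 digits = (1, 5, 4)

v_13(a) = 1 ≥ 1, so the series converges in ℤ_13 to 1/(1 − a) = 1/(1 − 910) = -1/909. Expand this rational in ℤ_13: compute digits iteratively via d_i = x_i mod 13, x_{i+1} = (x_i − d_i)/13. The first 3 digits are (1, 5, 4).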